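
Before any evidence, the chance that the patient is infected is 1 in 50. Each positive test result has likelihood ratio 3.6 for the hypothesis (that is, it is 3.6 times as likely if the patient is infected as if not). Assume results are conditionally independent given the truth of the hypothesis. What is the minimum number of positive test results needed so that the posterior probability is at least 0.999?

9

Prior odds = 0.02/0.98 = 1/49.
Likelihood ratio per positive test result = 3.6.
Target posterior odds = 0.999/0.001 = 999.
Need (1/49) × 3.6ⁿ ≥ 999, i.e. 3.6ⁿ ≥ 48951.
3.6⁸ ≈28211.1 falls short of 48951 but 3.6⁹ ≈101560 reaches it, so n = 9.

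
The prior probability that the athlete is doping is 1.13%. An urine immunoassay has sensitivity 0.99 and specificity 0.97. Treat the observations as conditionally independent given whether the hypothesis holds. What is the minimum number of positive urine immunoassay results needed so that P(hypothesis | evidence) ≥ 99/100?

3

Prior odds: 0.0113 ÷ 0.9887 = 113/9887.
False-positive rate = 1 − 0.97 = 0.03; likelihood ratio of a positive = 0.99/0.03 = 33.
Target posterior odds = 0.99/0.01 = 99.
Require 33ⁿ ≥ 99 ÷ (113/9887) = 978813/113.
33² = 1089 falls short of 978813/113 but 33³ = 35937 reaches it, so n = 3.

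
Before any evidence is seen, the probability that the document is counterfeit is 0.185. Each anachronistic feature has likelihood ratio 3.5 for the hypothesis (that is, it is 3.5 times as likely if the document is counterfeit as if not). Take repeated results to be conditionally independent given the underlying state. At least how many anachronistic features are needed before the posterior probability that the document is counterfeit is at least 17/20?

Prior odds: 0.185 ÷ 0.815 = 37/163.
Likelihood ratio per anachronistic feature = 3.5.
Target posterior odds = 0.85/0.15 = 17/3.
Require 3.5ⁿ ≥ 17/3 ÷ (37/163) = 2771/111.
3.5² = 12.25 falls short of 2771/111 but 3.5³ = 42.875 reaches it, so n = 3.

3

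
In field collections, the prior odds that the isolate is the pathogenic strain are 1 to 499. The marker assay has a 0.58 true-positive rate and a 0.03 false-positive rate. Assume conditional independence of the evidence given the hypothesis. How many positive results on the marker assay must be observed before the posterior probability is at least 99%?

Prior odds = 1/499.
Likelihood ratio of a positive result = 0.58/0.03 = 58/3.
Target odds: 0.99 ÷ 0.01 = 99.
Require (58/3)ⁿ ≥ 99 ÷ (1/499) = 49401.
(58/3)³ = 195112/27 falls short of 49401 but (58/3)⁴ = 11316496/81 reaches it, so n = 4.

4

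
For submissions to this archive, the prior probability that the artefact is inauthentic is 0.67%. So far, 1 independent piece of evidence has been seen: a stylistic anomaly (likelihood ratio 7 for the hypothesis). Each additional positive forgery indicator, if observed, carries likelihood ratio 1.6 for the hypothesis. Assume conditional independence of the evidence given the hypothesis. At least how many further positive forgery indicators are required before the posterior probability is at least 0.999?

Prior odds = 0.0067/0.9933 = 67/9933.
Bayes factor of the evidence already in hand = 7.
Odds after that evidence = (67/9933) × 7 = 67/1419.
Target odds = 0.999/0.001 = 999.
Need 1.6ⁿ ≥ 999 ÷ (67/1419) = 1417581/67.
1.6²¹ ≈19342.8 falls short of 1417581/67 but 1.6²² ≈30948.5 reaches it, so n = 22.

22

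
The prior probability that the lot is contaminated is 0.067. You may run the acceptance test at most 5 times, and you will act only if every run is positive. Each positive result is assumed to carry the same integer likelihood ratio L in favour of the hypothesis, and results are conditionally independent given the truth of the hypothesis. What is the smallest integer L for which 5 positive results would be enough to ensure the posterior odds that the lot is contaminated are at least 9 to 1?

3

Prior odds = 0.067/0.933 = 67/933.
Target odds = 9.
Need L⁵ ≥ 9 ÷ (67/933) = 8397/67.
2⁵ = 32 < 8397/67 ≤ 243 = 3⁵, so L = 3.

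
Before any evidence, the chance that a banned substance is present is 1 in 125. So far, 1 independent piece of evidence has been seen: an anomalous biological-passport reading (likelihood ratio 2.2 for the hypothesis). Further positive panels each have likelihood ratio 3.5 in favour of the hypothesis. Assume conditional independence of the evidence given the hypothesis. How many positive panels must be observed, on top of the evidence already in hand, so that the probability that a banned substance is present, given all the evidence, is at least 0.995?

8

Prior odds = 0.008/0.992 = 1/124.
Bayes factor of the evidence already in hand = 2.2.
Odds after that evidence = (1/124) × 2.2 = 11/620.
Target odds = 0.995/0.005 = 199.
Need 3.5ⁿ ≥ 199 ÷ (11/620) = 123380/11.
3.5⁷ = 823543/128 falls short of 123380/11 but 3.5⁸ = 5764801/256 reaches it, so n = 8.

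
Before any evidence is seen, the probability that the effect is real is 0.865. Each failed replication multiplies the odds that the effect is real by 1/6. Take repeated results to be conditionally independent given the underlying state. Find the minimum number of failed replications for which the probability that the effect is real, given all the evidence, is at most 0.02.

4

Prior odds = 0.865/0.135 = 173/27.
Likelihood ratio per failed replication = 1/6.
Target posterior odds = 0.02/0.98 = 1/49.
Need (173/27) × (1/6)ⁿ ≤ 1/49, i.e. (1/6)ⁿ ≤ 27/8477.
(1/6)³ = 1/216 is still above 27/8477 but (1/6)⁴ = 1/1296 is at or below it, so n = 4.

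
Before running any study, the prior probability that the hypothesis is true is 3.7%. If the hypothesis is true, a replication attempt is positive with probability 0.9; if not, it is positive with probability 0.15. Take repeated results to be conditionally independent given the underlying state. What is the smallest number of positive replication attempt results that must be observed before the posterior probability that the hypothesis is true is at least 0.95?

Prior odds = 0.037/0.963 = 37/963.
Likelihood ratio of a positive = 0.9/0.15 = 6.
Target posterior odds = 0.95/0.05 = 19.
Need (37/963) × 6ⁿ ≥ 19, i.e. 6ⁿ ≥ 18297/37.
6³ = 216 falls short of 18297/37 but 6⁴ = 1296 reaches it, so n = 4.

4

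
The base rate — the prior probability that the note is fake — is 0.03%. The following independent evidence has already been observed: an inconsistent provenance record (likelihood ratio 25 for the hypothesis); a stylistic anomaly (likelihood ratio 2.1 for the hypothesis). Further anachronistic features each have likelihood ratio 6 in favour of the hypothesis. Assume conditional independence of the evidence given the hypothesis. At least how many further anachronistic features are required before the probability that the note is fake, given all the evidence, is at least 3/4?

Prior odds = 0.0003/0.9997 = 3/9997.
Combined Bayes factor of the evidence already in hand = 25 × 2.1 = 52.5.
Odds after that evidence = (3/9997) × 52.5 = 315/19994.
Target odds = 0.75/0.25 = 3.
Need 6ⁿ ≥ 3 ÷ (315/19994) = 19994/105.
6² = 36 falls short of 19994/105 but 6³ = 216 reaches it, so n = 3.

3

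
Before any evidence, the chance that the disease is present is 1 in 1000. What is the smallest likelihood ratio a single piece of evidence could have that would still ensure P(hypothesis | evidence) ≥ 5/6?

4995

Prior odds = 0.001/0.999 = 1/999.
Target odds = (5/6)/(1/6) = 5.
Required Bayes factor = 5 ÷ (1/999) = 4995.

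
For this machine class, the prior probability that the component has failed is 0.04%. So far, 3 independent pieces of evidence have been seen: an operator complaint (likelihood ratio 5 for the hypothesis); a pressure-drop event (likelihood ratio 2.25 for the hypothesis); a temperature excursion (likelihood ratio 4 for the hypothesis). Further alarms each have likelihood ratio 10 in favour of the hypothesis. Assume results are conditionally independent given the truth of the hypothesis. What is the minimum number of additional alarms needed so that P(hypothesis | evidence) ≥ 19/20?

Prior odds = 0.0004/0.9996 = 1/2499.
Combined Bayes factor of the evidence already in hand = 5 × 2.25 × 4 = 45.
Odds after that evidence = (1/2499) × 45 = 15/833.
Target odds = 0.95/0.05 = 19.
Need 10ⁿ ≥ 19 ÷ (15/833) = 15827/15.
10³ = 1000 falls short of 15827/15 but 10⁴ = 10000 reaches it, so n = 4.

4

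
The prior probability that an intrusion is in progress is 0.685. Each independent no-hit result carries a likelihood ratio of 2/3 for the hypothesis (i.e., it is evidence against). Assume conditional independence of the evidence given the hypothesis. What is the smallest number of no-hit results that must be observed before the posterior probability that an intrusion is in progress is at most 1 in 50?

Prior odds: 0.685 ÷ 0.315 = 137/63.
Likelihood ratio per no-hit result = 2/3.
Target odds: 0.02 ÷ 0.98 = 1/49.
Need (137/63) × (2/3)ⁿ ≤ 1/49, i.e. (2/3)ⁿ ≤ 9/959.
(2/3)¹¹ = 2048/177147 is still above 9/959 but (2/3)¹² = 4096/531441 is at or below it, so n = 12.

12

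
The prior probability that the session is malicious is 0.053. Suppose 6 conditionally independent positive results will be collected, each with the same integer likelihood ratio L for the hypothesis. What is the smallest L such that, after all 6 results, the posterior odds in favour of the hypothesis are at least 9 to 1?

Prior odds = 0.053/0.947 = 53/947.
Target odds = 9.
Need L⁶ ≥ 9 ÷ (53/947) = 8523/53.
2⁶ = 64 < 8523/53 ≤ 729 = 3⁶, so L = 3.

3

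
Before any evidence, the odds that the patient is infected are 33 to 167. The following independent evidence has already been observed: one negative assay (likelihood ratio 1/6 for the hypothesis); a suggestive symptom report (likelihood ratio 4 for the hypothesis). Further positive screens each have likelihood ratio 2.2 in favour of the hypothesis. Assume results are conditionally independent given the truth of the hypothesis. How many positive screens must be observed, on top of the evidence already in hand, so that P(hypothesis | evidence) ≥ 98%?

8

Prior odds = 33/167.
Combined Bayes factor of the evidence already in hand = (1/6) × 4 = 2/3.
Odds after that evidence = (33/167) × 2/3 = 22/167.
Target odds = 0.98/0.02 = 49.
Need 2.2ⁿ ≥ 49 ÷ (22/167) = 8183/22.
2.2⁷ = 19487171/78125 falls short of 8183/22 but 2.2⁸ = 214358881/390625 reaches it, so n = 8.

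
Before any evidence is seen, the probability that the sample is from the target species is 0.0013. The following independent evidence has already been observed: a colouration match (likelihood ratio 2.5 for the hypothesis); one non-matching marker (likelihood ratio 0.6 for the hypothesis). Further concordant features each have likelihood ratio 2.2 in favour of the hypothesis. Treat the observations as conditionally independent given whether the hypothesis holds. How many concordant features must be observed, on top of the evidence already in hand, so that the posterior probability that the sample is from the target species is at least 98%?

Prior odds = 0.0013/0.9987 = 13/9987.
Combined Bayes factor of the evidence already in hand = 2.5 × 0.6 = 1.5.
Odds after that evidence = (13/9987) × 1.5 = 13/6658.
Target odds = 0.98/0.02 = 49.
Need 2.2ⁿ ≥ 49 ÷ (13/6658) = 326242/13.
2.2¹² ≈12855 falls short of 326242/13 but 2.2¹³ ≈28281 reaches it, so n = 13.

13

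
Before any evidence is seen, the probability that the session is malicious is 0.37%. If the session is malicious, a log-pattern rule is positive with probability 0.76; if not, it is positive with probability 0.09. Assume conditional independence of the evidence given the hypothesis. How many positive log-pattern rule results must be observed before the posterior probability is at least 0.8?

Prior odds: 0.0037 ÷ 0.9963 = 37/9963.
Likelihood ratio of a positive = 0.76/0.09 = 76/9.
Target posterior odds = 0.8/0.2 = 4.
Require (76/9)ⁿ ≥ 4 ÷ (37/9963) = 39852/37.
(76/9)³ = 438976/729 falls short of 39852/37 but (76/9)⁴ = 33362176/6561 reaches it, so n = 4.

4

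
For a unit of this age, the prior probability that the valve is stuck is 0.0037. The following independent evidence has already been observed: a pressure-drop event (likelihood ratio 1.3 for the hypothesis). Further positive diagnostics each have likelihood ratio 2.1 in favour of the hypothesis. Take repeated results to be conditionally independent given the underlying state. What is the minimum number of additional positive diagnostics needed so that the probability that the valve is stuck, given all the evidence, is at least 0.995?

15

Prior odds = 0.0037/0.9963 = 37/9963.
Bayes factor of the evidence already in hand = 1.3.
Odds after that evidence = (37/9963) × 1.3 = 481/99630.
Target odds = 0.995/0.005 = 199.
Need 2.1ⁿ ≥ 199 ÷ (481/99630) = 19826370/481.
2.1¹⁴ ≈32439.2 falls short of 19826370/481 but 2.1¹⁵ ≈68122.3 reaches it, so n = 15.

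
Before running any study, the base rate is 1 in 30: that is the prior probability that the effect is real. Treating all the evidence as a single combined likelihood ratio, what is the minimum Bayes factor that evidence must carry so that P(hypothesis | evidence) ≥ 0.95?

Prior odds = (1/30)/(29/30) = 1/29.
Target odds = 0.95/0.05 = 19.
Required Bayes factor = 19 ÷ (1/29) = 551.

551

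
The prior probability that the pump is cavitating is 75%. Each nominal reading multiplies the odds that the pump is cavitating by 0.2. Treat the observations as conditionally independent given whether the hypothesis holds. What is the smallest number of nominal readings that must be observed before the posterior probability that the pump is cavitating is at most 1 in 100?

Prior odds = 0.75/0.25 = 3.
Likelihood ratio per nominal reading = 0.2.
Target posterior odds = 0.01/0.99 = 1/99.
Require 0.2ⁿ ≤ 1/99 ÷ 3 = 1/297.
0.2³ = 0.008 is still above 1/297 but 0.2⁴ = 0.0016 is at or below it, so n = 4.

4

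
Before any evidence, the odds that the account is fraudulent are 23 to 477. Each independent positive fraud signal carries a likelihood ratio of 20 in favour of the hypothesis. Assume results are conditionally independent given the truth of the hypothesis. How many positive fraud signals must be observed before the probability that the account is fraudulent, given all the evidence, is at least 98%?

3

Prior odds = 23/477.
Likelihood ratio per positive fraud signal = 20.
Target posterior odds = 0.98/0.02 = 49.
Need (23/477) × 20ⁿ ≥ 49, i.e. 20ⁿ ≥ 23373/23.
20² = 400 falls short of 23373/23 but 20³ = 8000 reaches it, so n = 3.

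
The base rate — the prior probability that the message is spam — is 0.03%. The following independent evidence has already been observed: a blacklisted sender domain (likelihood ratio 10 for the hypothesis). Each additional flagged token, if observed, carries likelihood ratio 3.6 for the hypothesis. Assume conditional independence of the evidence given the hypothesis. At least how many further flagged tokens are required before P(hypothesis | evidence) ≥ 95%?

7

Prior odds = 0.0003/0.9997 = 3/9997.
Bayes factor of the evidence already in hand = 10.
Odds after that evidence = (3/9997) × 10 = 30/9997.
Target odds = 0.95/0.05 = 19.
Need 3.6ⁿ ≥ 19 ÷ (30/9997) = 189943/30.
3.6⁶ = 34012224/15625 falls short of 189943/30 but 3.6⁷ = 612220032/78125 reaches it, so n = 7.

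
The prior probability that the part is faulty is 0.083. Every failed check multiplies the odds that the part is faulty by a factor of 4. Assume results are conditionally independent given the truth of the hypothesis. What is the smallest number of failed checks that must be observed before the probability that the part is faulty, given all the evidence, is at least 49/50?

5

Prior odds: 0.083 ÷ 0.917 = 83/917.
Likelihood ratio per failed check = 4.
Target posterior odds = 0.98/0.02 = 49.
Need (83/917) × 4ⁿ ≥ 49, i.e. 4ⁿ ≥ 44933/83.
4⁴ = 256 falls short of 44933/83 but 4⁵ = 1024 reaches it, so n = 5.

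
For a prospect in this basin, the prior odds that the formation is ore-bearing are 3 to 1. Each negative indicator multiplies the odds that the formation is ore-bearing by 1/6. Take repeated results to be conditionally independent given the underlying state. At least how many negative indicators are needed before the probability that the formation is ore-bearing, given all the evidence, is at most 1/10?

2

Prior odds = 3.
Likelihood ratio per negative indicator = 1/6.
Target odds: 0.1 ÷ 0.9 = 1/9.
Require (1/6)ⁿ ≤ 1/9 ÷ 3 = 1/27.
(1/6)¹ = 1/6 is still above 1/27 but (1/6)² = 1/36 is at or below it, so n = 2.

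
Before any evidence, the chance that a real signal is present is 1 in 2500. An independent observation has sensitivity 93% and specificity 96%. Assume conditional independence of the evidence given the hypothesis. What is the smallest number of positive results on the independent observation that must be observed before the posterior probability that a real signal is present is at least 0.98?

Prior odds = 0.0004/0.9996 = 1/2499.
False-positive rate = 1 − 0.96 = 0.04; likelihood ratio of a positive = 0.93/0.04 = 23.25.
Target posterior odds = 0.98/0.02 = 49.
Need (1/2499) × 23.25ⁿ ≥ 49, i.e. 23.25ⁿ ≥ 122451.
23.25³ = 804357/64 falls short of 122451 but 23.25⁴ = 74805201/256 reaches it, so n = 4.

4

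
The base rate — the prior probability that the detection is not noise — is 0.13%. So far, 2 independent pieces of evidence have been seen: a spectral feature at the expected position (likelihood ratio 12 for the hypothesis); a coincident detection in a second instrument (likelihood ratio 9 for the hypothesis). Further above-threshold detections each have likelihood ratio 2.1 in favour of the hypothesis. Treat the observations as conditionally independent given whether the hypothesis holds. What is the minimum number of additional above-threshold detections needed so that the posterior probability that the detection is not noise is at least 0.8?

Prior odds = 0.0013/0.9987 = 13/9987.
Combined Bayes factor of the evidence already in hand = 12 × 9 = 108.
Odds after that evidence = (13/9987) × 108 = 468/3329.
Target odds = 0.8/0.2 = 4.
Need 2.1ⁿ ≥ 4 ÷ (468/3329) = 3329/117.
2.1⁴ = 19.4481 falls short of 3329/117 but 2.1⁵ = 4084101/100000 reaches it, so n = 5.

5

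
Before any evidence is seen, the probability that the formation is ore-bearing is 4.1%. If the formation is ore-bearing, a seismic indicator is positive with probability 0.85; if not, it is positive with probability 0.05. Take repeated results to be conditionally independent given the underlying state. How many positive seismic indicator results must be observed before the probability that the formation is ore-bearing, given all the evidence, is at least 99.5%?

3

Prior odds = 0.041/0.959 = 41/959.
Likelihood ratio of a positive = 0.85/0.05 = 17.
Target odds: 0.995 ÷ 0.005 = 199.
Require 17ⁿ ≥ 199 ÷ (41/959) = 190841/41.
17² = 289 falls short of 190841/41 but 17³ = 4913 reaches it, so n = 3.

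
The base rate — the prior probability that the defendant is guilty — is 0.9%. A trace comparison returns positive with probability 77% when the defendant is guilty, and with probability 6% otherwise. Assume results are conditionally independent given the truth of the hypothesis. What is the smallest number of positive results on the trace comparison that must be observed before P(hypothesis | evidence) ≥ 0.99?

Prior odds: 0.009 ÷ 0.991 = 9/991.
Likelihood ratio of a positive result = 0.77/0.06 = 77/6.
Target posterior odds = 0.99/0.01 = 99.
Require (77/6)ⁿ ≥ 99 ÷ (9/991) = 10901.
(77/6)³ = 456533/216 falls short of 10901 but (77/6)⁴ = 35153041/1296 reaches it, so n = 4.

4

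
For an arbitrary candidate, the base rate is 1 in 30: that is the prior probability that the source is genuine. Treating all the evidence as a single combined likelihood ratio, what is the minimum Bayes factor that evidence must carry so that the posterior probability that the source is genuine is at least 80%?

116

Prior odds = (1/30)/(29/30) = 1/29.
Target odds = 0.8/0.2 = 4.
Required Bayes factor = 4 ÷ (1/29) = 116.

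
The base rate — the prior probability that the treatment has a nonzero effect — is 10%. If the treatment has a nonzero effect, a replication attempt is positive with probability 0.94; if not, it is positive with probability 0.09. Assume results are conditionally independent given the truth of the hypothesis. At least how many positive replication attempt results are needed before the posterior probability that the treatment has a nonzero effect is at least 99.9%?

Prior odds: 0.1 ÷ 0.9 = 1/9.
Likelihood ratio of a positive = 0.94/0.09 = 94/9.
Target odds: 0.999 ÷ 0.001 = 999.
Require (94/9)ⁿ ≥ 999 ÷ (1/9) = 8991.
(94/9)³ = 830584/729 falls short of 8991 but (94/9)⁴ = 78074896/6561 reaches it, so n = 4.

4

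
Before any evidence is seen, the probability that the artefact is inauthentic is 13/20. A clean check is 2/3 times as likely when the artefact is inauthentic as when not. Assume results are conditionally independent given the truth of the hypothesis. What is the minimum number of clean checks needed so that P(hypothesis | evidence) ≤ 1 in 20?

9

Prior odds: 0.65 ÷ 0.35 = 13/7.
Likelihood ratio per clean check = 2/3.
Target posterior odds = 0.05/0.95 = 1/19.
Require (2/3)ⁿ ≤ 1/19 ÷ (13/7) = 7/247.
(2/3)⁸ = 256/6561 is still above 7/247 but (2/3)⁹ = 512/19683 is at or below it, so n = 9.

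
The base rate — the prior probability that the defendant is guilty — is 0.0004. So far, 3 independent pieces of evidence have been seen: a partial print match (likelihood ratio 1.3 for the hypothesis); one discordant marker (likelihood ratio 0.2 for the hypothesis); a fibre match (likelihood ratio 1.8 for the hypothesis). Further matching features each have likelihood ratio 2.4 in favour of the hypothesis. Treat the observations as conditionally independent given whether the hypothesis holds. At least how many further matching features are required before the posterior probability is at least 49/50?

Prior odds = 0.0004/0.9996 = 1/2499.
Combined Bayes factor of the evidence already in hand = 1.3 × 0.2 × 1.8 = 0.468.
Odds after that evidence = (1/2499) × 0.468 = 39/208250.
Target odds = 0.98/0.02 = 49.
Need 2.4ⁿ ≥ 49 ÷ (39/208250) = 10204250/39.
2.4¹⁴ ≈210357 falls short of 10204250/39 but 2.4¹⁵ ≈504857 reaches it, so n = 15.

15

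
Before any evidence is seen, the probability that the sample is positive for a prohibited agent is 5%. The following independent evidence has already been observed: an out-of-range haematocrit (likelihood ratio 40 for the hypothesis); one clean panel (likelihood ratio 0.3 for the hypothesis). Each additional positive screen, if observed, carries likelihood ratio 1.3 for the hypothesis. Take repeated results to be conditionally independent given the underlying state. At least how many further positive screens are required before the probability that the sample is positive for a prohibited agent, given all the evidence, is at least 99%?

Prior odds = 0.05/0.95 = 1/19.
Combined Bayes factor of the evidence already in hand = 40 × 0.3 = 12.
Odds after that evidence = (1/19) × 12 = 12/19.
Target odds = 0.99/0.01 = 99.
Need 1.3ⁿ ≥ 99 ÷ (12/19) = 156.75.
1.3¹⁹ ≈146.192 falls short of 156.75 but 1.3²⁰ ≈190.05 reaches it, so n = 20.

20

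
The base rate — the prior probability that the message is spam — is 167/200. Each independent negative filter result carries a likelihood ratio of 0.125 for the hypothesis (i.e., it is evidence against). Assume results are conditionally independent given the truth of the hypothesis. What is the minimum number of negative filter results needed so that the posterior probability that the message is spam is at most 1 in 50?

Prior odds = 0.835/0.165 = 167/33.
Likelihood ratio per negative filter result = 0.125.
Target posterior odds = 0.02/0.98 = 1/49.
Require 0.125ⁿ ≤ 1/49 ÷ (167/33) = 33/8183.
0.125² = 0.015625 is still above 33/8183 but 0.125³ = 0.001953125 is at or below it, so n = 3.

3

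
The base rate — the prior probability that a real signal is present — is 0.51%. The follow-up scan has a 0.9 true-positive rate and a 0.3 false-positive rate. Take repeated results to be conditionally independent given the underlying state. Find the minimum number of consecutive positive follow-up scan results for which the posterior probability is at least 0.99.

9

Prior odds = 0.0051/0.9949 = 51/9949.
Likelihood ratio of a positive result = 0.9/0.3 = 3.
Target odds: 0.99 ÷ 0.01 = 99.
Need (51/9949) × 3ⁿ ≥ 99, i.e. 3ⁿ ≥ 328317/17.
3⁸ = 6561 falls short of 328317/17 but 3⁹ = 19683 reaches it, so n = 9.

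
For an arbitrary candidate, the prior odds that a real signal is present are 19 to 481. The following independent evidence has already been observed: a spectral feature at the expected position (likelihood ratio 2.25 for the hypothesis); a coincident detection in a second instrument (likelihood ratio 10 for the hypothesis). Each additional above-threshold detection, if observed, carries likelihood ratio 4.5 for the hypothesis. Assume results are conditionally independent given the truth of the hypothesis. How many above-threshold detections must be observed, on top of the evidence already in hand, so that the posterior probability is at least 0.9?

2

Prior odds = 19/481.
Combined Bayes factor of the evidence already in hand = 2.25 × 10 = 22.5.
Odds after that evidence = (19/481) × 22.5 = 855/962.
Target odds = 0.9/0.1 = 9.
Need 4.5ⁿ ≥ 9 ÷ (855/962) = 962/95.
4.5¹ = 4.5 falls short of 962/95 but 4.5² = 20.25 reaches it, so n = 2.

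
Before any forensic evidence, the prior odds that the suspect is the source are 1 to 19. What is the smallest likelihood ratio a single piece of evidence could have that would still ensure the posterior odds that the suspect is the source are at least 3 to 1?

Prior odds = 1/19.
Target odds = 3.
Required Bayes factor = 3 ÷ (1/19) = 57.

57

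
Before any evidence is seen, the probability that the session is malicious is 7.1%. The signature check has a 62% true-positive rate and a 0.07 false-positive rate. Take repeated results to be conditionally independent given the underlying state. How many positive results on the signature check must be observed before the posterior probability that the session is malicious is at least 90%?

3

Prior odds = 0.071/0.929 = 71/929.
Likelihood ratio of a positive result = 0.62/0.07 = 62/7.
Target odds: 0.9 ÷ 0.1 = 9.
Require (62/7)ⁿ ≥ 9 ÷ (71/929) = 8361/71.
(62/7)² = 3844/49 falls short of 8361/71 but (62/7)³ = 238328/343 reaches it, so n = 3.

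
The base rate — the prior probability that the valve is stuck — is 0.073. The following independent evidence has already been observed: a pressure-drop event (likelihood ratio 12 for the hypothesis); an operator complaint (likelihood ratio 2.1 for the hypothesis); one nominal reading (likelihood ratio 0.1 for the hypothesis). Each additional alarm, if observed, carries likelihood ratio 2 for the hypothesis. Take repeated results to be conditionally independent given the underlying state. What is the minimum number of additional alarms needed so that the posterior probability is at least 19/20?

Prior odds = 0.073/0.927 = 73/927.
Combined Bayes factor of the evidence already in hand = 12 × 2.1 × 0.1 = 2.52.
Odds after that evidence = (73/927) × 2.52 = 511/2575.
Target odds = 0.95/0.05 = 19.
Need 2ⁿ ≥ 19 ÷ (511/2575) = 48925/511.
2⁶ = 64 falls short of 48925/511 but 2⁷ = 128 reaches it, so n = 7.

7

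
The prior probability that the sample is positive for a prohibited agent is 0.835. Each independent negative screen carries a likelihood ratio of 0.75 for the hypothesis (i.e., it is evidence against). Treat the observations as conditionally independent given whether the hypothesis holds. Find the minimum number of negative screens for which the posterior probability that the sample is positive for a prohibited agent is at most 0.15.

12

Prior odds: 0.835 ÷ 0.165 = 167/33.
Likelihood ratio per negative screen = 0.75.
Target posterior odds = 0.15/0.85 = 3/17.
Require 0.75ⁿ ≤ 3/17 ÷ (167/33) = 99/2839.
0.75¹¹ = 177147/4194304 is still above 99/2839 but 0.75¹² = 531441/16777216 is at or below it, so n = 12.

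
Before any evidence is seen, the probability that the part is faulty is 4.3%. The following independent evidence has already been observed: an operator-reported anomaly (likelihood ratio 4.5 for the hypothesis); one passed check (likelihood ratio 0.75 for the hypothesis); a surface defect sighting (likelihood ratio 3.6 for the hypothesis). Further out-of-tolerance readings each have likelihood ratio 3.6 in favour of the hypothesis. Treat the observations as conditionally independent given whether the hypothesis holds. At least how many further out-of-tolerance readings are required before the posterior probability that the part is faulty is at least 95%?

3

Prior odds = 0.043/0.957 = 43/957.
Combined Bayes factor of the evidence already in hand = 4.5 × 0.75 × 3.6 = 12.15.
Odds after that evidence = (43/957) × 12.15 = 3483/6380.
Target odds = 0.95/0.05 = 19.
Need 3.6ⁿ ≥ 19 ÷ (3483/6380) = 121220/3483.
3.6² = 12.96 falls short of 121220/3483 but 3.6³ = 46.656 reaches it, so n = 3.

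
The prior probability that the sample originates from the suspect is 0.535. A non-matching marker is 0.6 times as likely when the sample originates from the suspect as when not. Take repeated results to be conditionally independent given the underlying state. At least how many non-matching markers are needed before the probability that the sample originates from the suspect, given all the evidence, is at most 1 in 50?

Prior odds = 0.535/0.465 = 107/93.
Likelihood ratio per non-matching marker = 0.6.
Target posterior odds = 0.02/0.98 = 1/49.
Need (107/93) × 0.6ⁿ ≤ 1/49, i.e. 0.6ⁿ ≤ 93/5243.
0.6⁷ = 2187/78125 is still above 93/5243 but 0.6⁸ = 6561/390625 is at or below it, so n = 8.

8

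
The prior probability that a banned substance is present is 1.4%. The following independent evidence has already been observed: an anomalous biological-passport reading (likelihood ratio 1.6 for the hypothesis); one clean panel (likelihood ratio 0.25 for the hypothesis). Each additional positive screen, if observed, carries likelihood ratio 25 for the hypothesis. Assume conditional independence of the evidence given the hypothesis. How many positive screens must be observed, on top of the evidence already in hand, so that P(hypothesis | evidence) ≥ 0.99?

4

Prior odds = 0.014/0.986 = 7/493.
Combined Bayes factor of the evidence already in hand = 1.6 × 0.25 = 0.4.
Odds after that evidence = (7/493) × 0.4 = 14/2465.
Target odds = 0.99/0.01 = 99.
Need 25ⁿ ≥ 99 ÷ (14/2465) = 244035/14.
25³ = 15625 falls short of 244035/14 but 25⁴ = 390625 reaches it, so n = 4.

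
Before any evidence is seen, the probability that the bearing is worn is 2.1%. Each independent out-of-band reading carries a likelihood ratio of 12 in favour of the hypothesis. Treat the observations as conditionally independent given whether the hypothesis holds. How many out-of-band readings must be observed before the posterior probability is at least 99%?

4

Prior odds = 0.021/0.979 = 21/979.
Likelihood ratio per out-of-band reading = 12.
Target odds: 0.99 ÷ 0.01 = 99.
Need (21/979) × 12ⁿ ≥ 99, i.e. 12ⁿ ≥ 32307/7.
12³ = 1728 falls short of 32307/7 but 12⁴ = 20736 reaches it, so n = 4.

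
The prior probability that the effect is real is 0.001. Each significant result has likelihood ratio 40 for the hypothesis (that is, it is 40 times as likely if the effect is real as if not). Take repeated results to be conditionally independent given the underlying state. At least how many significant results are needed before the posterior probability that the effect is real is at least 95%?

3

Prior odds: 0.001 ÷ 0.999 = 1/999.
Likelihood ratio per significant result = 40.
Target odds: 0.95 ÷ 0.05 = 19.
Require 40ⁿ ≥ 19 ÷ (1/999) = 18981.
40² = 1600 falls short of 18981 but 40³ = 64000 reaches it, so n = 3.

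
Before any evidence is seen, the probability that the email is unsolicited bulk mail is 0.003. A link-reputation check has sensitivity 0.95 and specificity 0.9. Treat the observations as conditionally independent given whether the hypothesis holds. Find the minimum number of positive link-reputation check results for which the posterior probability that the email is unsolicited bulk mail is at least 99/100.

Prior odds: 0.003 ÷ 0.997 = 3/997.
False-positive rate = 1 − 0.9 = 0.1; likelihood ratio of a positive = 0.95/0.1 = 9.5.
Target posterior odds = 0.99/0.01 = 99.
Require 9.5ⁿ ≥ 99 ÷ (3/997) = 32901.
9.5⁴ = 8145.0625 falls short of 32901 but 9.5⁵ = 77378.09375 reaches it, so n = 5.

5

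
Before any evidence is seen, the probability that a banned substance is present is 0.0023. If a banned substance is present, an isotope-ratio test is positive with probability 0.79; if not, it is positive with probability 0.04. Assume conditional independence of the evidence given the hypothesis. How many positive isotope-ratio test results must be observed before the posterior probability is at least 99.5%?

4

Prior odds: 0.0023 ÷ 0.9977 = 23/9977.
Likelihood ratio of a positive = 0.79/0.04 = 19.75.
Target posterior odds = 0.995/0.005 = 199.
Require 19.75ⁿ ≥ 199 ÷ (23/9977) = 1985423/23.
19.75³ = 7703.734375 falls short of 1985423/23 but 19.75⁴ = 38950081/256 reaches it, so n = 4.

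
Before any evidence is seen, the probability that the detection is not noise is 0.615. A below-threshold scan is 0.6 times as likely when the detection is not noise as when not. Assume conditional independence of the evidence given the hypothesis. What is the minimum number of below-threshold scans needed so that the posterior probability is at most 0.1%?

15

Prior odds = 0.615/0.385 = 123/77.
Likelihood ratio per below-threshold scan = 0.6.
Target odds: 0.001 ÷ 0.999 = 1/999.
Require 0.6ⁿ ≤ 1/999 ÷ (123/77) = 77/122877.
0.6¹⁴ ≈0.000783642 is still above 77/122877 but 0.6¹⁵ ≈0.000470185 is at or below it, so n = 15.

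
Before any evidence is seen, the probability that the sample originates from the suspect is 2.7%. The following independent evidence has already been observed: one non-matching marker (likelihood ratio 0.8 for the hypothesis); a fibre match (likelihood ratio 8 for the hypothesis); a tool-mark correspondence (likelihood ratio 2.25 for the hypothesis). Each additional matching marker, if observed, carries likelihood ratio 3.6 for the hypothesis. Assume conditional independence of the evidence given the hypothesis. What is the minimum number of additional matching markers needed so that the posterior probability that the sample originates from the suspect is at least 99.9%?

7

Prior odds = 0.027/0.973 = 27/973.
Combined Bayes factor of the evidence already in hand = 0.8 × 8 × 2.25 = 14.4.
Odds after that evidence = (27/973) × 14.4 = 1944/4865.
Target odds = 0.999/0.001 = 999.
Need 3.6ⁿ ≥ 999 ÷ (1944/4865) = 180005/72.
3.6⁶ = 34012224/15625 falls short of 180005/72 but 3.6⁷ = 612220032/78125 reaches it, so n = 7.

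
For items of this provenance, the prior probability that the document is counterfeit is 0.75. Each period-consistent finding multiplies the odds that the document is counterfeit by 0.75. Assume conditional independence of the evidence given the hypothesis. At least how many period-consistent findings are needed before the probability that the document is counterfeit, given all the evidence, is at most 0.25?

Prior odds: 0.75 ÷ 0.25 = 3.
Likelihood ratio per period-consistent finding = 0.75.
Target posterior odds = 0.25/0.75 = 1/3.
Need 3 × 0.75ⁿ ≤ 1/3, i.e. 0.75ⁿ ≤ 1/9.
0.75⁷ = 2187/16384 is still above 1/9 but 0.75⁸ = 6561/65536 is at or below it, so n = 8.

8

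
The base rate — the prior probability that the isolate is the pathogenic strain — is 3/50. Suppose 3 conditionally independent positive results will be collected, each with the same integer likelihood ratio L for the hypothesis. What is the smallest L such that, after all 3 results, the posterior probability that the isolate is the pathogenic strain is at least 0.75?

4

Prior odds = 0.06/0.94 = 3/47.
Target odds = 0.75/0.25 = 3.
Need L³ ≥ 3 ÷ (3/47) = 47.
3³ = 27 < 47 ≤ 64 = 4³, so L = 4.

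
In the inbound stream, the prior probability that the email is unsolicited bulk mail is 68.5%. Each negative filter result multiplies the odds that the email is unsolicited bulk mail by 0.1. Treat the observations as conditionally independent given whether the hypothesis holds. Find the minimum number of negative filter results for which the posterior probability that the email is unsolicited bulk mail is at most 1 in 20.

2

Prior odds: 0.685 ÷ 0.315 = 137/63.
Likelihood ratio per negative filter result = 0.1.
Target posterior odds = 0.05/0.95 = 1/19.
Need (137/63) × 0.1ⁿ ≤ 1/19, i.e. 0.1ⁿ ≤ 63/2603.
0.1¹ = 0.1 is still above 63/2603 but 0.1² = 0.01 is at or below it, so n = 2.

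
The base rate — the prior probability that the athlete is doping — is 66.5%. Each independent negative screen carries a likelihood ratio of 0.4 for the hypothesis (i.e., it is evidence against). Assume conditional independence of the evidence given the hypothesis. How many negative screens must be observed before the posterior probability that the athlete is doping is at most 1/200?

7

Prior odds = 0.665/0.335 = 133/67.
Likelihood ratio per negative screen = 0.4.
Target posterior odds = 0.005/0.995 = 1/199.
Need (133/67) × 0.4ⁿ ≤ 1/199, i.e. 0.4ⁿ ≤ 67/26467.
0.4⁶ = 64/15625 is still above 67/26467 but 0.4⁷ = 128/78125 is at or below it, so n = 7.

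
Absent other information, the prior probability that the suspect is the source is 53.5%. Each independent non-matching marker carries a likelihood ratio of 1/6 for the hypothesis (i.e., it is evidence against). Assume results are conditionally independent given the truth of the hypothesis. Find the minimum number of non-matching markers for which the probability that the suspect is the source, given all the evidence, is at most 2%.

Prior odds = 0.535/0.465 = 107/93.
Likelihood ratio per non-matching marker = 1/6.
Target odds: 0.02 ÷ 0.98 = 1/49.
Need (107/93) × (1/6)ⁿ ≤ 1/49, i.e. (1/6)ⁿ ≤ 93/5243.
(1/6)² = 1/36 is still above 93/5243 but (1/6)³ = 1/216 is at or below it, so n = 3.

3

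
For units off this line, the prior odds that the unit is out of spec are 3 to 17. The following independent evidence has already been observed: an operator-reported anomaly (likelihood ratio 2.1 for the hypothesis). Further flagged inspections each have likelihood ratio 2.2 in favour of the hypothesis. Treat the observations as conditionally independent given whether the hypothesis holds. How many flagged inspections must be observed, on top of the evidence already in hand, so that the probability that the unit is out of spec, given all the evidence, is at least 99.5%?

Prior odds = 3/17.
Bayes factor of the evidence already in hand = 2.1.
Odds after that evidence = (3/17) × 2.1 = 63/170.
Target odds = 0.995/0.005 = 199.
Need 2.2ⁿ ≥ 199 ÷ (63/170) = 33830/63.
2.2⁷ = 19487171/78125 falls short of 33830/63 but 2.2⁸ = 214358881/390625 reaches it, so n = 8.

8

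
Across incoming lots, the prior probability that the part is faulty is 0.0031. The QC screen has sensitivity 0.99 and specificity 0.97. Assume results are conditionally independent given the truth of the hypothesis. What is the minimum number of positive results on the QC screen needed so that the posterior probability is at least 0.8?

3

Prior odds: 0.0031 ÷ 0.9969 = 31/9969.
False-positive rate = 1 − 0.97 = 0.03; likelihood ratio of a positive = 0.99/0.03 = 33.
Target posterior odds = 0.8/0.2 = 4.
Require 33ⁿ ≥ 4 ÷ (31/9969) = 39876/31.
33² = 1089 falls short of 39876/31 but 33³ = 35937 reaches it, so n = 3.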